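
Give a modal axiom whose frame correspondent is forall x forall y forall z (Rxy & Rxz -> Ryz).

◇r → □◇r

The condition is the Euclidean property. The 5 schema ◇r → □◇r defines it.
Suppose ◇r→□◇r is valid. Take Rxy, Rxz and set V(r)={y}. Then ◇r at x, so □◇r at x, so ◇r at z, so some w with Rzw has r; w=y, i.e. Rzy. By symmetry of the argument, Ryz.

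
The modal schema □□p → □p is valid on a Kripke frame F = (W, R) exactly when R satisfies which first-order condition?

density

Suppose □□p→□p is valid. Take Rxy and set V(p)={w : xR²w}. Then □□p at x, so □p at x, so p at y, i.e. ∃z(Rxz∧Rzy).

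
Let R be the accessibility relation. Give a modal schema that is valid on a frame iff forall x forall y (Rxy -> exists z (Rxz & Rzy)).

This is density; the standard corresponding axiom is C4: □□r → □r.
Suppose □□r→□r is valid. Take Rxy and set V(r)={w : xR²w}. Then □□r at x, so □r at x, so r at y, i.e. ∃z(Rxz∧Rzy).

□□r → □r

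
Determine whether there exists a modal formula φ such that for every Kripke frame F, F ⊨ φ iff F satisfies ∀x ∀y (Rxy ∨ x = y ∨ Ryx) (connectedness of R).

If a class were modally definable it would be closed under disjoint unions (Goldblatt–Thomason).
Take 4 disjoint single-world reflexive frames: each is trivially connected, but their disjoint union has 4 worlds with no edge between distinct components, so it is not connected.
Hence connectedness of R is not modally definable.

Not definable by any modal formula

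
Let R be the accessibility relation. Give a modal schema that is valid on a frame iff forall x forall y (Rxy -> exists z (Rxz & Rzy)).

□□p → □p

A defining formula is □□p → □p (the C4 axiom).
Suppose □□p→□p is valid. Take Rxy and set V(p)={w : xR²w}. Then □□p at x, so □p at x, so p at y, i.e. ∃z(Rxz∧Rzy).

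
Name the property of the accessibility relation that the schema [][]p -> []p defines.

Suppose □□p→□p is valid. Take Rxy and set V(p)={w : xR²w}. Then □□p at x, so □p at x, so p at y, i.e. ∃z(Rxz∧Rzy).
The converse is a direct semantic check.
So the correspondent is density.

Density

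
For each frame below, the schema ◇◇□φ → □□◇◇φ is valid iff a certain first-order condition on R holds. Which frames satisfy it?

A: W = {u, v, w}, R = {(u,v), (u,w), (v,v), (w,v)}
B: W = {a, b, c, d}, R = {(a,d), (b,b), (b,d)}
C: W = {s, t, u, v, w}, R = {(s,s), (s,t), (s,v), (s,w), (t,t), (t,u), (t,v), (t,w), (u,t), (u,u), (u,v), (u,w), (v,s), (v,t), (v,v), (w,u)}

The schema corresponds to a generalized confluence (Geach) condition: ∀x ∀y ∀z ((xR²y ∧ xR²z) → ∃w (yRw ∧ zR²w)).
A: ✓.
B: fails — bR²b, bR²d but no w with bRw and dR²w.
C: ✓.

A, C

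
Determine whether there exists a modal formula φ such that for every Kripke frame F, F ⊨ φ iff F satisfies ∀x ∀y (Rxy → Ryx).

The condition is symmetry. A defining modal formula is p → □◇p.
Suppose p→□◇p is valid. Take Rxy and set V(p)={x}. Then p at x, so □◇p at x, so ◇p at y, so some z with Ryz has p; z=x, i.e. Ryx.

Yes, by p → □◇p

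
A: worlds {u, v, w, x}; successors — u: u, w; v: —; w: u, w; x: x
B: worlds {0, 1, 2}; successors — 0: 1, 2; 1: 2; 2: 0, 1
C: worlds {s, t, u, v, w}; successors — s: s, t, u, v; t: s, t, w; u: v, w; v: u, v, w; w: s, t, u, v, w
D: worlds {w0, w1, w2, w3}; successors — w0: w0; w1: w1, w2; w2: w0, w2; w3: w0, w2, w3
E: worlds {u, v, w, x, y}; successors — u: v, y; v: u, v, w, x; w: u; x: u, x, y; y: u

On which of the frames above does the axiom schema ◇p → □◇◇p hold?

The schema corresponds to a generalized confluence (Geach) condition: ∀x ∀y ∀z ((xRy ∧ xRz) → ∃w (y = w ∧ zR²w)).
A: condition met.
B: fails — 0R2, 0R1 but no w with 2=w and 1R²w.
C: condition met.
D: fails — w1Rw1, w1Rw2 but no w with w1=w and w2R²w.
E: fails — vRu, vRw but no t with u=t and wR²t.

A, C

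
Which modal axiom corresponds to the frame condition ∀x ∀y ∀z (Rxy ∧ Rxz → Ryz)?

◇p → □◇p

The condition is the Euclidean property. The 5 schema ◇p → □◇p defines it.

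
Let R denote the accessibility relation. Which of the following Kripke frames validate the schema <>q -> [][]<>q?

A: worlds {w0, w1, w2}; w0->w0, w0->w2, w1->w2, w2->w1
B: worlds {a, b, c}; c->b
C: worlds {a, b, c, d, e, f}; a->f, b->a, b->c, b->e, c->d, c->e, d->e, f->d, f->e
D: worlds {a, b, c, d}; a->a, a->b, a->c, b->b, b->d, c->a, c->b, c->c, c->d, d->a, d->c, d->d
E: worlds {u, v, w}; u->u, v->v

B, E

This is the axiom for a generalized confluence (Geach) condition; its first-order frame correspondent is forall x forall y forall z ((xRy & x R^2 z) -> exists w (y = w & zRw)).
A: fails — w0Rw0, w0R²w1 but no w with w0=w and w1Rw.
B: ✓.
C: fails — aRf, aR²d but no w with f=w and dRw.
D: fails — aRa, aR²b but no w with a=w and bRw.
E: ✓.
Valid on: B, E.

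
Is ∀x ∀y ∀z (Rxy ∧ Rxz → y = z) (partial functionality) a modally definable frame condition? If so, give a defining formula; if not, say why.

This is a Sahlqvist condition; the CD axiom ◇r → □r defines it.
Suppose ◇r→□r is valid. Take Rxy, Rxz and set V(r)={y}. Then ◇r at x, so □r at x, so r at z, i.e. z=y.

Yes, by ◇r → □r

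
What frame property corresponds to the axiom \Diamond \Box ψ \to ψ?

Equivalently (dual form): ψ → □◇ψ.
Suppose ψ→□◇ψ is valid. Take Rxy and set V(ψ)={x}. Then ψ at x, so □◇ψ at x, so ◇ψ at y, so some z with Ryz has ψ; z=x, i.e. Ryx.

Symmetry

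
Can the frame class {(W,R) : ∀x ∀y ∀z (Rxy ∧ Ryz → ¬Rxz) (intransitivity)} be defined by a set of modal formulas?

No

Any modally definable frame class is closed under surjective bounded morphisms.
The 7-cycle (worlds s,t,u,v,w,x,y with s→t→u→v→w→x→y→s) is intransitive. Mapping every world to a single reflexive point • is a surjective bounded morphism; the reflexive point is not intransitive (R••∧R•• but R••).
So no modal formula (or set of formulas) defines exactly the intransitive frames.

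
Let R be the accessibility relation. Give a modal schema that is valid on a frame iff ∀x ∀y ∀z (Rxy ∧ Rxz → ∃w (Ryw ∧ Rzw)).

◇□s → □◇s

A defining formula is ◇□s → □◇s (the .2 axiom).
Suppose ◇□s→□◇s is valid. Take Rxy, Rxz and set V(s)={w : Ryw}. Then □s at y so ◇□s at x, so □◇s at x, so ◇s at z, giving w with Rzw and Ryw.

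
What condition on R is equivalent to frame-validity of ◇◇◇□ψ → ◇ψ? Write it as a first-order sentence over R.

∀x ∀y (xR³y → ∃w (yRw ∧ xRw))

This is a Sahlqvist (Geach-type) schema ◇^3□^1ψ → □^0◇^1ψ.
Minimal-valuation argument: fix x; take any y with xR^3y and any z with xR^0z. Set V(ψ) to the set of worlds R-reachable from y in exactly 1 step. Then □^1ψ holds at y, so the antecedent holds at x; validity forces ◇^1ψ at z, giving a w with zR^1w and yR^1w.
First-order correspondent: ∀x ∀y (xR³y → ∃w (yRw ∧ xRw)).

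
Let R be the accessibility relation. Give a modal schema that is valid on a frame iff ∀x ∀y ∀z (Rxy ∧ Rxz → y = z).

◇p → □p

The condition is partial functionality. The CD schema ◇p → □p defines it.
Suppose ◇p→□p is valid. Take Rxy, Rxz and set V(p)={y}. Then ◇p at x, so □p at x, so p at z, i.e. z=y.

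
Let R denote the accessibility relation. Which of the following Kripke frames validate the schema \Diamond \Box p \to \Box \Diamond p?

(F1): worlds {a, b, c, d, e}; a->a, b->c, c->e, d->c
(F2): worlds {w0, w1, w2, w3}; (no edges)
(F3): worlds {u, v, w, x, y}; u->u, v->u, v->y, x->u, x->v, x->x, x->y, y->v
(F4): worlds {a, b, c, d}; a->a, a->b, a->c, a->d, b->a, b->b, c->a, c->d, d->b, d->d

This is the axiom for convergence; its first-order frame correspondent is \forall x \forall y \forall z (Rxy \wedge Rxz \to \exists w (Ryw \wedge Rzw)).
(F1): fails — Rce and Rce but e and e have no common successor.
(F2): ✓.
(F3): fails — Rvu and Rvy but u and y have no common successor.
(F4): ✓.
Valid on: (F2), (F4).

(F2), (F4)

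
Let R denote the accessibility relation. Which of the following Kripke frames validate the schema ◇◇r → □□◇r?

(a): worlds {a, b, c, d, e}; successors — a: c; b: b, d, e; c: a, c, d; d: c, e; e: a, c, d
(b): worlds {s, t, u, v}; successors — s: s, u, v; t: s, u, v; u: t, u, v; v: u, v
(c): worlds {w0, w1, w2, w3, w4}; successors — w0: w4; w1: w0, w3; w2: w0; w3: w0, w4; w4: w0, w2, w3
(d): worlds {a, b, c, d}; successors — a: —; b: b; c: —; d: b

(d)

The schema corresponds to a generalized confluence (Geach) condition: ∀x ∀y ∀z ((xR²y ∧ xR²z) → ∃w (y = w ∧ zRw)).
(a): fails — aR²a, aR²a but no w with a=w and aRw.
(b): fails — sR²s, sR²u but no w with s=w and uRw.
(c): fails — w0R²w0, w0R²w0 but no w with w0=w and w0Rw.
(d): condition met.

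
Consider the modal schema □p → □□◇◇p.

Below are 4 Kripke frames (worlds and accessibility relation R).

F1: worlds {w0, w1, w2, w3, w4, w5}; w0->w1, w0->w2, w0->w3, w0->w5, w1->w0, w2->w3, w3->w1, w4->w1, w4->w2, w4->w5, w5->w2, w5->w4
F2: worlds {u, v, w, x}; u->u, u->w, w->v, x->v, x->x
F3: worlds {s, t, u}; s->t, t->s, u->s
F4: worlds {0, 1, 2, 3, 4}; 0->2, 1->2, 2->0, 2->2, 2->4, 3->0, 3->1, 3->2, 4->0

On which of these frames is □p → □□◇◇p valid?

F4

The schema corresponds to a generalized confluence (Geach) condition: ∀x ∀z (xR²z → ∃w (xRw ∧ zR²w)).
F1: fails — w0R²w3 but no w with w0Rw and w3R²w.
F2: fails — uR²v but no t with uRt and vR²t.
F3: fails — sR²s but no w with sRw and sR²w.
F4: satisfies the condition.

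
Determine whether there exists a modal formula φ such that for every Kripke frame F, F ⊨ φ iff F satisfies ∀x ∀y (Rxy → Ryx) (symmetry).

This is a Sahlqvist condition; the B axiom p → □◇p defines it.
Suppose p→□◇p is valid. Take Rxy and set V(p)={x}. Then p at x, so □◇p at x, so ◇p at y, so some z with Ryz has p; z=x, i.e. Ryx.

Definable; p → □◇p defines it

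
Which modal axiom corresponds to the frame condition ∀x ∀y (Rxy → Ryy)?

This is shift-reflexivity; the standard corresponding axiom is T□: □(□s → s).
Suppose □(□s→s) is valid. Take Rxy and set V(s)={w : Ryw}. Then at y, □s holds; since □(□s→s) at x, □s→s at y, so s at y, i.e. Ryy.

□(□s → s)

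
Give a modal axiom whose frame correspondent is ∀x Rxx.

□p → p

This is reflexivity; the standard corresponding axiom is T: □p → p.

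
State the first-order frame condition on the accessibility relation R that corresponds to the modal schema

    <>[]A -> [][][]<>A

This is a Sahlqvist (Geach-type) schema ◇^1□^1A → □^3◇^1A.
First-order correspondent: forall x forall y forall z ((xRy & x R^3 z) -> exists w (yRw & zRw)).

forall x forall y forall z ((xRy & x R^3 z) -> exists w (yRw & zRw))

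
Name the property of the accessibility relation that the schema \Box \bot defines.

□⊥ is valid iff no world has any successor (otherwise □⊥ fails at any world with one).

emptiness of R: \forall x \forall y \neg Rxy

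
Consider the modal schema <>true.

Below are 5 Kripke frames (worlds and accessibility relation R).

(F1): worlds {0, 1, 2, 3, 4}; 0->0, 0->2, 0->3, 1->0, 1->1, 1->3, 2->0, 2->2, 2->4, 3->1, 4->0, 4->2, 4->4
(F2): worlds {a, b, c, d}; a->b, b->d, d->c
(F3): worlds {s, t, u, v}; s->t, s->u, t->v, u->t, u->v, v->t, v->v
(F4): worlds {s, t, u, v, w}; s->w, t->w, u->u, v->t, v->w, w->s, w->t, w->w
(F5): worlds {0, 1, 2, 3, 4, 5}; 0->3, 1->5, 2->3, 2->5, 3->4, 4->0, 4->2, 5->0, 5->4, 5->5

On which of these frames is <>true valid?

(F1), (F3), (F4), (F5)

Frame correspondent (Sahlqvist): forall x exists y Rxy — i.e. seriality.
(F1): holds.
(F2): fails — world c has no successor.
(F3): holds.
(F4): holds.
(F5): holds.
Valid on: (F1), (F3), (F4), (F5).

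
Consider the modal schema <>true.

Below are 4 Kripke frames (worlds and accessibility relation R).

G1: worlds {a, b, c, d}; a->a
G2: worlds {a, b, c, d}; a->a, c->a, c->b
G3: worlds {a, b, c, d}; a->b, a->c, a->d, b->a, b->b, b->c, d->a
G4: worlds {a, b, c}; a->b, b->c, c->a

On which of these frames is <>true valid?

Frame correspondent (Sahlqvist): forall x exists y Rxy — i.e. seriality.
G1: fails — world b has no successor.
G2: fails — world b has no successor.
G3: fails — world c has no successor.
G4: condition met.
Valid on: G4.

G4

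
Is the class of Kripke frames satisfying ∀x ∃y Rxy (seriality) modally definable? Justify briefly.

The condition is seriality. A defining modal formula is □p → ◇p.

Yes — defined by □p → ◇p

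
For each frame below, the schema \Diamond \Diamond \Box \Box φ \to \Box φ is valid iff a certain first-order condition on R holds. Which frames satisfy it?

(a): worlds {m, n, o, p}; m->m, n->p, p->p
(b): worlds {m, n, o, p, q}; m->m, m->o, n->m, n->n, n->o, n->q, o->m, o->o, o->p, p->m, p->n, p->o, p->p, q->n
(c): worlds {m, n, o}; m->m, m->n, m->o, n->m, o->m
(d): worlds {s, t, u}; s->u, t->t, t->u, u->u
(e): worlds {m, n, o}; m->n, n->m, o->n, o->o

Frame correspondent (Sahlqvist): \forall x \forall y \forall z ((x R^2 y \wedge xRz) \to \exists w (y R^2 w \wedge z = w)) — i.e. a generalized confluence (Geach) condition.
(a): ✓.
(b): fails — nR²m, nRn but no w with mR²w and n=w.
(c): ✓.
(d): fails — tR²u, tRt but no w with uR²w and t=w.
(e): fails — mR²m, mRn but no w with mR²w and n=w.
Valid on: (a), (c).

(a), (c)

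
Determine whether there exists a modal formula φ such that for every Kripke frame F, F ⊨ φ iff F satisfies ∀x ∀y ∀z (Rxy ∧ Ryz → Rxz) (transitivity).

The condition is transitivity. A defining modal formula is □p → □□p.
Suppose □p→□□p is valid. Take Rxy, Ryz and set V(p)={w : Rxw}. Then □p at x, so □□p at x, so □p at y, so p at z, i.e. Rxz.

Definable; □p → □□p defines it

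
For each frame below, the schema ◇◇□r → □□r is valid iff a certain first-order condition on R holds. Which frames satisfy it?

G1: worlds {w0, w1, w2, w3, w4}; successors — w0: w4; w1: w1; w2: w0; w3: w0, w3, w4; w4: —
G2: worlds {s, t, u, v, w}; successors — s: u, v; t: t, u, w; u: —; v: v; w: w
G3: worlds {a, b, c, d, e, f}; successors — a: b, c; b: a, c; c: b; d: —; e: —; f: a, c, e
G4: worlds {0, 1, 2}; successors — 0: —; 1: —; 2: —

This is the axiom for a generalized confluence (Geach) condition; its first-order frame correspondent is ∀x ∀y ∀z ((xR²y ∧ xR²z) → ∃w (yRw ∧ z = w)).
G1: fails — w2R²w4, w2R²w4 but no w with w4Rw and w4=w.
G2: fails — tR²u, tR²t but no w* with uRw* and t=w*.
G3: fails — aR²a, aR²a but no w with aRw and a=w.
G4: holds.
Valid on: G4.

G4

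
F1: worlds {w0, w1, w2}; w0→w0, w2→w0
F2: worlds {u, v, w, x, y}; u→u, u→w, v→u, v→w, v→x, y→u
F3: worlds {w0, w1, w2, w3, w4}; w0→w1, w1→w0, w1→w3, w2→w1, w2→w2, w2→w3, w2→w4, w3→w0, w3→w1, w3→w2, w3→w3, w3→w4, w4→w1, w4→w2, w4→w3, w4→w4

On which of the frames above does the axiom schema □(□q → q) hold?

Frame correspondent (Sahlqvist): ∀x ∀y (Rxy → Ryy) — i.e. shift-reflexivity.
F1: condition met.
F2: fails — Ruw but not Rww.
F3: fails — Rw1w0 but not Rw0w0.
Valid on: F1.

F1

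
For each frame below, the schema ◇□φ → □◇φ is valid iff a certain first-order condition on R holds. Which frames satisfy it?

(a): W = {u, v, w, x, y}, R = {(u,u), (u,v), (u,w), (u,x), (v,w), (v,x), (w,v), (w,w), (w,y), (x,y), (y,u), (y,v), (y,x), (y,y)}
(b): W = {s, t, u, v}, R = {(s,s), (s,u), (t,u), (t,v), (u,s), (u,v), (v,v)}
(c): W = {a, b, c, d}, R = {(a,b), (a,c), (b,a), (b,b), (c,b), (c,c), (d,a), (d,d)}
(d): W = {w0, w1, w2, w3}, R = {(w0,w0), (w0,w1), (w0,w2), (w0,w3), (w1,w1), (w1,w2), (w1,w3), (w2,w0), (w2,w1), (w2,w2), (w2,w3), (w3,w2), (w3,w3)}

(d)

Frame correspondent (Sahlqvist): ∀x ∀y ∀z (Rxy ∧ Rxz → ∃w (Ryw ∧ Rzw)) — i.e. convergence.
(a): fails — Ruv and Rux but v and x have no common successor.
(b): fails — Ruv and Rus but v and s have no common successor.
(c): fails — Rdd and Rda but d and a have no common successor.
(d): holds.
Valid on: (d).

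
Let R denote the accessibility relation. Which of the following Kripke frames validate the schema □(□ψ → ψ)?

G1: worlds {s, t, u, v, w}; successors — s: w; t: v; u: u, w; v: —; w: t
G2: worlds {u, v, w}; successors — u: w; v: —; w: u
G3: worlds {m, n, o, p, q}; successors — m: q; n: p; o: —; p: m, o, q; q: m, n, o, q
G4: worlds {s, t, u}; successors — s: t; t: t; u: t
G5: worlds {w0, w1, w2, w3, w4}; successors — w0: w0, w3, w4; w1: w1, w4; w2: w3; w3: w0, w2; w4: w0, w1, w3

Frame correspondent (Sahlqvist): ∀x ∀y (Rxy → Ryy) — i.e. shift-reflexivity.
G1: fails — Rwt but not Rtt.
G2: fails — Rwu but not Ruu.
G3: fails — Rpm but not Rmm.
G4: condition met.
G5: fails — Rw0w4 but not Rw4w4.
Valid on: G4.

G4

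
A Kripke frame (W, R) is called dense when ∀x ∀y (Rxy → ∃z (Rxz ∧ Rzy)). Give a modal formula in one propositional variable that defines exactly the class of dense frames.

The condition is density. The C4 schema □□r → □r defines it.

□□r → □r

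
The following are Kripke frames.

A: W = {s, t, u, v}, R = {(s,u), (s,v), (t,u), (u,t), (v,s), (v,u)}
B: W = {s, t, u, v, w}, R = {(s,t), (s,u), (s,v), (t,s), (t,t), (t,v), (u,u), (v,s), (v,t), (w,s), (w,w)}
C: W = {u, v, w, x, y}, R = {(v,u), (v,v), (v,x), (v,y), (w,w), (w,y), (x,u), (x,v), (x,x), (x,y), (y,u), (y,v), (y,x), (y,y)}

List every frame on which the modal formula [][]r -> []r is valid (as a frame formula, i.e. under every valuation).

B, C

This is the axiom for density; its first-order frame correspondent is forall x forall y (Rxy -> exists z (Rxz & Rzy)).
A: fails — Rut but no z with Ruz and Rzt.
B: condition met.
C: condition met.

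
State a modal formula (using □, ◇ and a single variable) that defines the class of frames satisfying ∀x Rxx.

□ψ → ψ

The condition is reflexivity. The T schema □ψ → ψ defines it.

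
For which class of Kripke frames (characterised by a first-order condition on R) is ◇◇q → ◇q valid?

transitivity: ∀x ∀y ∀z (Rxy ∧ Ryz → Rxz)

This is a form of the 4 axiom.
Its frame correspondent is transitivity — ∀x ∀y ∀z (Rxy ∧ Ryz → Rxz).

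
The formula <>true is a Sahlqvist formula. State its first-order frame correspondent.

seriality: forall x exists y Rxy

This schema is equivalent to the D axiom □q → ◇q.
It corresponds to seriality: forall x exists y Rxy.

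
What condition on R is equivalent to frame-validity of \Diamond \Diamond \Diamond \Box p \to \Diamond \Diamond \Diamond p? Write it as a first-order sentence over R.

This is a Sahlqvist (Geach-type) schema ◇^3□^1p → □^0◇^3p.
Minimal-valuation argument: fix x; take any y with xR^3y and any z with xR^0z. Set V(p) to the set of worlds R-reachable from y in exactly 1 step. Then □^1p holds at y, so the antecedent holds at x; validity forces ◇^3p at z, giving a w with zR^3w and yR^1w.
First-order correspondent: \forall x \forall y (x R^3 y \to \exists w (yRw \wedge x R^3 w)).

\forall x \forall y (x R^3 y \to \exists w (yRw \wedge x R^3 w))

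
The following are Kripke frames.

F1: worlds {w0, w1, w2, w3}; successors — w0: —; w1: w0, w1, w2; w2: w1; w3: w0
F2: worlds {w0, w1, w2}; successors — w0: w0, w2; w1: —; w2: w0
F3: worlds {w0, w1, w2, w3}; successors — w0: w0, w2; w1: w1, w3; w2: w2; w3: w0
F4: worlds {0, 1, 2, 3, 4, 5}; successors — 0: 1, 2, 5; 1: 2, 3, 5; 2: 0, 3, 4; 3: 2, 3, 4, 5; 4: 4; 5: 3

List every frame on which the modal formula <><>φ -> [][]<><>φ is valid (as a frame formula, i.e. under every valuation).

F2

Frame correspondent (Sahlqvist): forall x forall y forall z ((x R^2 y & x R^2 z) -> exists w (y = w & z R^2 w)) — i.e. a generalized confluence (Geach) condition.
F1: fails — w1R²w0, w1R²w0 but no w with w0=w and w0R²w.
F2: condition met.
F3: fails — w0R²w0, w0R²w2 but no w with w0=w and w2R²w.
F4: fails — 0R²0, 0R²2 but no w with 0=w and 2R²w.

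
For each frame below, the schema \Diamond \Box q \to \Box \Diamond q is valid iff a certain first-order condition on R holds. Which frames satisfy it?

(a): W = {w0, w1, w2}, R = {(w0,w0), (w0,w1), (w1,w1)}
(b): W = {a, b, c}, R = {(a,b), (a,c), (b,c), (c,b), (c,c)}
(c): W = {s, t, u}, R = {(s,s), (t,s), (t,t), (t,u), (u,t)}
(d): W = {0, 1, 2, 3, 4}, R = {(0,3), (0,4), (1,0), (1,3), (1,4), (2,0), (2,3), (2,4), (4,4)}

(a), (b)

Frame correspondent (Sahlqvist): \forall x \forall y \forall z (Rxy \wedge Rxz \to \exists w (Ryw \wedge Rzw)) — i.e. convergence.
(a): ✓.
(b): ✓.
(c): fails — Rts and Rtu but s and u have no common successor.
(d): fails — R04 and R03 but 4 and 3 have no common successor.
Valid on: (a), (b).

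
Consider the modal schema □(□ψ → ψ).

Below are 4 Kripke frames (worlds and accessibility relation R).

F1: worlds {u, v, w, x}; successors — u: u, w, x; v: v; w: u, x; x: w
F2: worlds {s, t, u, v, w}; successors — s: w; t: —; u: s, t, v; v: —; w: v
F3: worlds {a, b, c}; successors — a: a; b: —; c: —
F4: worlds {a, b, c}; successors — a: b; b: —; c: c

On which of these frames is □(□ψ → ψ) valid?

Frame correspondent (Sahlqvist): ∀x ∀y (Rxy → Ryy) — i.e. shift-reflexivity.
F1: fails — Rxw but not Rww.
F2: fails — Ruv but not Rvv.
F3: holds.
F4: fails — Rab but not Rbb.

F3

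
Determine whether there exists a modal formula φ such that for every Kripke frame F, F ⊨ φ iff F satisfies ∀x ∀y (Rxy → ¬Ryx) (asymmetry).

Any modally definable frame class is closed under surjective bounded morphisms.
The 5-cycle (worlds w0,w1,w2,w3,w4 with w0→w1→w2→w3→w4→w0) is asymmetric. Mapping every world to a single reflexive point • is a surjective bounded morphism, and the reflexive point is not asymmetric (R•• but asymmetry requires ¬R••).
So the class is not modally definable.

No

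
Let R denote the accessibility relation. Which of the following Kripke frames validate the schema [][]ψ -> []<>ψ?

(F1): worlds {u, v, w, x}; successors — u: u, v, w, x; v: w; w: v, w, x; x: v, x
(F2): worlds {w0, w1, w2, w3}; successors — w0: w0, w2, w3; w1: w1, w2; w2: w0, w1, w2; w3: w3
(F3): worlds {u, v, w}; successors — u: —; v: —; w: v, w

(F1), (F2)

The schema corresponds to a generalized confluence (Geach) condition: forall x forall z (xRz -> exists w (x R^2 w & zRw)).
(F1): condition met.
(F2): condition met.
(F3): fails — wRv but no t with wR²t and vRt.
Valid on: (F1), (F2).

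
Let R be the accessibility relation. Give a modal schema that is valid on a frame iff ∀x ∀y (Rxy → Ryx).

This is symmetry; the standard corresponding axiom is B: ψ → □◇ψ.
Suppose ψ→□◇ψ is valid. Take Rxy and set V(ψ)={x}. Then ψ at x, so □◇ψ at x, so ◇ψ at y, so some z with Ryz has ψ; z=x, i.e. Ryx.

ψ → □◇ψ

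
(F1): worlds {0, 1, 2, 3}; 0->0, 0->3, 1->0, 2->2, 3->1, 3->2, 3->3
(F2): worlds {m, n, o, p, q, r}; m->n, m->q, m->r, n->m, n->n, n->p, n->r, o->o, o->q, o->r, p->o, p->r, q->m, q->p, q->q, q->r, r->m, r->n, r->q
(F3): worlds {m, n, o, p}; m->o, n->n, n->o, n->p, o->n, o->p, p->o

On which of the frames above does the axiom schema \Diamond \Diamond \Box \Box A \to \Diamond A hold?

(F2)

This is the axiom for a generalized confluence (Geach) condition; its first-order frame correspondent is \forall x \forall y (x R^2 y \to \exists w (y R^2 w \wedge xRw)).
(F1): fails — 0R²2 but no w with 2R²w and 0Rw.
(F2): ✓.
(F3): fails — mR²p but no w with pR²w and mRw.
Valid on: (F2).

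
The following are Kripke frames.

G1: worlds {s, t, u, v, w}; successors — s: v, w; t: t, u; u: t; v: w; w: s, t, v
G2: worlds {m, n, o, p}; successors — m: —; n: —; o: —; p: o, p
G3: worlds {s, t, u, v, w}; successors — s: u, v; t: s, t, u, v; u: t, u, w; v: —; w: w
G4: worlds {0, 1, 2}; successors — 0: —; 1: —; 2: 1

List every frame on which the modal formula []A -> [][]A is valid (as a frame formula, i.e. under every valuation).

G2, G4

The schema corresponds to transitivity: forall x forall y forall z (Rxy & Ryz -> Rxz).
G1: fails — Rwt and Rtu but not Rwu.
G2: ✓.
G3: fails — Rut and Rtv but not Ruv.
G4: ✓.
Valid on: G2, G4.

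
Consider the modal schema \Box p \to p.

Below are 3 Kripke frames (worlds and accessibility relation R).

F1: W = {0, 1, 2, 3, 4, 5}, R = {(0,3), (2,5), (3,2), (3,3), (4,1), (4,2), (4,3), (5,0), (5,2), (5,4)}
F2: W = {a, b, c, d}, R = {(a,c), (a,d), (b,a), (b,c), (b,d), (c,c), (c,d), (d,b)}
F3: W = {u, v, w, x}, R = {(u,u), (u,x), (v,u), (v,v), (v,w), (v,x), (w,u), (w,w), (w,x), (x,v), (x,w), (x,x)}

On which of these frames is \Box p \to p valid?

This is the axiom for reflexivity; its first-order frame correspondent is \forall x Rxx.
F1: fails — world 0 does not see itself.
F2: fails — world a does not see itself.
F3: ✓.
Valid on: F3.

F3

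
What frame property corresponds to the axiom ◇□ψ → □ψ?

This is frame-equivalent to ◇ψ → □◇ψ (substitute ¬ψ for ψ and contrapose).
Suppose ◇ψ→□◇ψ is valid. Take Rxy, Rxz and set V(ψ)={y}. Then ◇ψ at x, so □◇ψ at x, so ◇ψ at z, so some w with Rzw has ψ; w=y, i.e. Rzy. By symmetry of the argument, Ryz.

the Euclidean property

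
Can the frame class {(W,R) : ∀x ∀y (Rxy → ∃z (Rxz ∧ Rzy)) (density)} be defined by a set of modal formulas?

Yes, by □□r → □r

Yes: it is density, defined by the C4 schema □□r → □r.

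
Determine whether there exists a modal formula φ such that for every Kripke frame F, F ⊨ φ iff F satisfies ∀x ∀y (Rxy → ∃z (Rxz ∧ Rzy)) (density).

Yes — defined by □□q → □q

This is a Sahlqvist condition; the C4 axiom □□q → □q defines it.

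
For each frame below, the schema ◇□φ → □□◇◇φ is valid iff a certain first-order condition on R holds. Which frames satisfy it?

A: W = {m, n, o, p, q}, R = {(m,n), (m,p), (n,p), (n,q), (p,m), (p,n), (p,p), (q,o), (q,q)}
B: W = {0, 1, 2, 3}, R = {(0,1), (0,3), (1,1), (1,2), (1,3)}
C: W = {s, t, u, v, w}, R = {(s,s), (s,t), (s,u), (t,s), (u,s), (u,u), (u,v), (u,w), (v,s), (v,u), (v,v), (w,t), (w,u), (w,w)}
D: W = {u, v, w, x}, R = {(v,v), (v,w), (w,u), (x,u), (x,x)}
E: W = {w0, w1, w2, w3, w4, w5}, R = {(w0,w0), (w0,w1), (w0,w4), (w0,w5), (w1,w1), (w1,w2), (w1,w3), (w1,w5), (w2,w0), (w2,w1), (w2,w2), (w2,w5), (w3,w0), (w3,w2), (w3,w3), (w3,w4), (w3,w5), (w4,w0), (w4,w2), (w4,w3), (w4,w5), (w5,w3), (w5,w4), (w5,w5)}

C, E

Frame correspondent (Sahlqvist): ∀x ∀y ∀z ((xRy ∧ xR²z) → ∃w (yRw ∧ zR²w)) — i.e. a generalized confluence (Geach) condition.
A: fails — mRp, mR²q but no w with pRw and qR²w.
B: fails — 0R1, 0R²2 but no w with 1Rw and 2R²w.
C: condition met.
D: fails — vRv, vR²u but no t with vRt and uR²t.
E: condition met.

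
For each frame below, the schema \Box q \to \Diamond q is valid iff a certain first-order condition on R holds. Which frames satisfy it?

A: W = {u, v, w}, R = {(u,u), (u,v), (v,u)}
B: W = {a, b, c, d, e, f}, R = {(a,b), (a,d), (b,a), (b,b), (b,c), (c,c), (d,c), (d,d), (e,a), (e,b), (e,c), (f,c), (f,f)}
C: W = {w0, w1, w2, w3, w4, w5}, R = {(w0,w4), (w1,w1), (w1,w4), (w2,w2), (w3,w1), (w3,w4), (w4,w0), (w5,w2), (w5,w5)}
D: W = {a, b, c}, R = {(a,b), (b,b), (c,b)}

Frame correspondent (Sahlqvist): \forall x \exists y Rxy — i.e. seriality.
A: fails — world w has no successor.
B: holds.
C: holds.
D: holds.
Valid on: B, C, D.

B, C, D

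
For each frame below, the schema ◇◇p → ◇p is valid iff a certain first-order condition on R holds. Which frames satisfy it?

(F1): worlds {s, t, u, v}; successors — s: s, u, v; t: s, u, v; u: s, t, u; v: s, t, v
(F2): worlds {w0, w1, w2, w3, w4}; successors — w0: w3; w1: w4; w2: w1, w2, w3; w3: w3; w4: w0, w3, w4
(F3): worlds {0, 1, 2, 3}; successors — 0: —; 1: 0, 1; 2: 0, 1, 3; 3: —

This is the axiom for transitivity; its first-order frame correspondent is ∀x ∀y ∀z (Rxy ∧ Ryz → Rxz).
(F1): fails — Rtv and Rvt but not Rtt.
(F2): fails — Rw1w4 and Rw4w0 but not Rw1w0.
(F3): satisfies the condition.

(F3)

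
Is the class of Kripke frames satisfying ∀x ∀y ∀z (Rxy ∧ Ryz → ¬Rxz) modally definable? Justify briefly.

No

Modal frame validity is preserved under surjective bounded morphisms.
The 3-cycle (worlds 0,1,2 with 0→1→2→0) is intransitive. Mapping every world to a single reflexive point • is a surjective bounded morphism; the reflexive point is not intransitive (R••∧R•• but R••).
So no modal formula (or set of formulas) defines exactly the intransitive frames.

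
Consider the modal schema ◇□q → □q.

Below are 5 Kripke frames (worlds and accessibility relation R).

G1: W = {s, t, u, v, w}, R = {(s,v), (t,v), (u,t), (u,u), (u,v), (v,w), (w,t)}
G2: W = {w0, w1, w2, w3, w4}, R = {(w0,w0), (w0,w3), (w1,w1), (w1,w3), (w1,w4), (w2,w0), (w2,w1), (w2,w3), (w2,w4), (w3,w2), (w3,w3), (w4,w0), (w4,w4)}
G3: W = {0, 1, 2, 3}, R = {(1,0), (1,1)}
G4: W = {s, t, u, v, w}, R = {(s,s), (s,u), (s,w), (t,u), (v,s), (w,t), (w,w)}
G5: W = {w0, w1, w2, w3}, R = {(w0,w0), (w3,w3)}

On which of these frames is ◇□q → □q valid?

Frame correspondent (Sahlqvist): ∀x ∀y ∀z ((xRy ∧ xRz) → ∃w (yRw ∧ z = w)) — i.e. a generalized confluence (Geach) condition.
G1: fails — sRv, sRv but no w* with vRw* and v=w*.
G2: fails — w0Rw3, w0Rw0 but no w with w3Rw and w0=w.
G3: fails — 1R0, 1R0 but no w with 0Rw and 0=w.
G4: fails — sRu, sRs but no w* with uRw* and s=w*.
G5: satisfies the condition.

G5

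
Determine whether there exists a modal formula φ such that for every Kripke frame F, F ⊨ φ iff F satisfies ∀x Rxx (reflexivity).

Yes — defined by □p → p

The condition is reflexivity. A defining modal formula is □p → p.
Suppose □p→p is valid. At any x set V(p)={w : Rxw}. Then □p holds at x, so p holds at x, i.e. Rxx.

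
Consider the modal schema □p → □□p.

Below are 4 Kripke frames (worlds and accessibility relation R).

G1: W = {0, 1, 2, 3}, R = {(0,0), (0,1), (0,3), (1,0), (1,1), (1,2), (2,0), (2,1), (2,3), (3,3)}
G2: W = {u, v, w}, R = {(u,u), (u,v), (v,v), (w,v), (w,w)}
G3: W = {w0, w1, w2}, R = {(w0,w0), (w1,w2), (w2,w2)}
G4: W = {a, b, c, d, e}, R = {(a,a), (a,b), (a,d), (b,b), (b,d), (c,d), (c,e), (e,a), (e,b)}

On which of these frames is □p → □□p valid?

The schema corresponds to transitivity: ∀x ∀y ∀z (Rxy ∧ Ryz → Rxz).
G1: fails — R10 and R03 but not R13.
G2: satisfies the condition.
G3: satisfies the condition.
G4: fails — Reb and Rbd but not Red.
Valid on: G2, G3.

G2, G3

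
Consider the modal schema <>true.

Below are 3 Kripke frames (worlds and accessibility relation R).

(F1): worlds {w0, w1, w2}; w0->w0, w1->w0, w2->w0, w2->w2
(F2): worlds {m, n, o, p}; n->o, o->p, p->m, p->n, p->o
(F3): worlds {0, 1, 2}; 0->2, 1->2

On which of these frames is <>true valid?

(F1)

Frame correspondent (Sahlqvist): forall x exists y Rxy — i.e. seriality.
(F1): satisfies the condition.
(F2): fails — world m has no successor.
(F3): fails — world 2 has no successor.
Valid on: (F1).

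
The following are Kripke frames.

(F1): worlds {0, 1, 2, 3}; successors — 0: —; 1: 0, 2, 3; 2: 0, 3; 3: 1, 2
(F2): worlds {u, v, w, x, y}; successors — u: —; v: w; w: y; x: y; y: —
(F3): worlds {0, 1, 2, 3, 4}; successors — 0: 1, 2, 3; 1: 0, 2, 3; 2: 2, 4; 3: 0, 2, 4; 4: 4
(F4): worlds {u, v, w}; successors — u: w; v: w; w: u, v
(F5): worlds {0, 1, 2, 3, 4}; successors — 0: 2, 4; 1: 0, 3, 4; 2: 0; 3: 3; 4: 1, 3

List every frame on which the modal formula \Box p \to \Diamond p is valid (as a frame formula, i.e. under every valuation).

(F3), (F4), (F5)

This is the axiom for seriality; its first-order frame correspondent is \forall x \exists y Rxy.
(F1): fails — world 0 has no successor.
(F2): fails — world u has no successor.
(F3): satisfies the condition.
(F4): satisfies the condition.
(F5): satisfies the condition.
Valid on: (F3), (F4), (F5).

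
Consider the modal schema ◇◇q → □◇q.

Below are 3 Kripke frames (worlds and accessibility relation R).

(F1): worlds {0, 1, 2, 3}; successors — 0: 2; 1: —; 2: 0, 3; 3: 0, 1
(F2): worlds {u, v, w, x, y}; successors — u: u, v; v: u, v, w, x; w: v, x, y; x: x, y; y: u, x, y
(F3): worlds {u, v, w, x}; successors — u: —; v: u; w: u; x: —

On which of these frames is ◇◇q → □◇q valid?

(F3)

This is the axiom for a generalized confluence (Geach) condition; its first-order frame correspondent is ∀x ∀y ∀z ((xR²y ∧ xRz) → ∃w (y = w ∧ zRw)).
(F1): fails — 2R²0, 2R0 but no w with 0=w and 0Rw.
(F2): fails — uR²w, uRu but no t with w=t and uRt.
(F3): satisfies the condition.
Valid on: (F3).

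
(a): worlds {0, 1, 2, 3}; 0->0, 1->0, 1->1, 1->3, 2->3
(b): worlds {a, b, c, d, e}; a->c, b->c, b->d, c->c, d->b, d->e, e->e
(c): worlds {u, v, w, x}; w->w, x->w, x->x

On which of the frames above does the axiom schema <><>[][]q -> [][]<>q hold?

(c)

This is the axiom for a generalized confluence (Geach) condition; its first-order frame correspondent is forall x forall y forall z ((x R^2 y & x R^2 z) -> exists w (y R^2 w & zRw)).
(a): fails — 1R²0, 1R²3 but no w with 0R²w and 3Rw.
(b): fails — bR²c, bR²e but no w with cR²w and eRw.
(c): satisfies the condition.
Valid on: (c).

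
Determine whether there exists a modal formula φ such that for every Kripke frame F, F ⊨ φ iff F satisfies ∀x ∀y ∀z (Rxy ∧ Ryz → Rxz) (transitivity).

Yes, by □q → □□q

The condition is transitivity. A defining modal formula is □q → □□q.
Suppose □q→□□q is valid. Take Rxy, Ryz and set V(q)={w : Rxw}. Then □q at x, so □□q at x, so □q at y, so q at z, i.e. Rxz.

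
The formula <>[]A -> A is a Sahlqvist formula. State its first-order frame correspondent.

Replacing A by ¬A and contraposing gives the equivalent schema A → □◇A.
Suppose A→□◇A is valid. Take Rxy and set V(A)={x}. Then A at x, so □◇A at x, so ◇A at y, so some z with Ryz has A; z=x, i.e. Ryx.

symmetry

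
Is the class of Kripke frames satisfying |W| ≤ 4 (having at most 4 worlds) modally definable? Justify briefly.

Not modally definable

Any modally definable frame class is closed under disjoint unions.
Any modal formula valid on each of 5 disjoint one-world frames is valid on their disjoint union (validity is preserved under disjoint unions). Each one-world frame has |W|=1≤4, but the union has |W|=5.
So no modal formula (or set of formulas) defines exactly the |W|≤4 frames.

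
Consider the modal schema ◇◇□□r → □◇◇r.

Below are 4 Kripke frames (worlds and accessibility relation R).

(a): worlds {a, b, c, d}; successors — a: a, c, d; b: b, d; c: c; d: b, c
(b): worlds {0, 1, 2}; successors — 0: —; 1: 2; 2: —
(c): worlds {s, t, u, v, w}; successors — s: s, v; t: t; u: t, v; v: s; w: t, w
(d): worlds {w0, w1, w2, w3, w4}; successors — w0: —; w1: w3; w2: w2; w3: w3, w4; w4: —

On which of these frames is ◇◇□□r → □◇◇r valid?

(a), (b)

This is the axiom for a generalized confluence (Geach) condition; its first-order frame correspondent is ∀x ∀y ∀z ((xR²y ∧ xRz) → ∃w (yR²w ∧ zR²w)).
(a): holds.
(b): holds.
(c): fails — uR²s, uRt but no w* with sR²w* and tR²w*.
(d): fails — w1R²w4, w1Rw3 but no w with w4R²w and w3R²w.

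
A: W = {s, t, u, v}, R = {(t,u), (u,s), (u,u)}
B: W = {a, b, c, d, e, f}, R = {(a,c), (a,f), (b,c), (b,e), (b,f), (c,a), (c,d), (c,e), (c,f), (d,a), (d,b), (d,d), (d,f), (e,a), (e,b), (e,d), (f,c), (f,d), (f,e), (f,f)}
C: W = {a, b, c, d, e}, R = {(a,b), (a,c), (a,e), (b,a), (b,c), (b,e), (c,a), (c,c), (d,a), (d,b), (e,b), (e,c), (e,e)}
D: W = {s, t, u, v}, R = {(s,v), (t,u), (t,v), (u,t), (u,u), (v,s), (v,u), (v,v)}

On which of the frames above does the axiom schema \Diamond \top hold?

Frame correspondent (Sahlqvist): \forall x \exists y Rxy — i.e. seriality.
A: fails — world s has no successor.
B: condition met.
C: condition met.
D: condition met.
Valid on: B, C, D.

B, C, D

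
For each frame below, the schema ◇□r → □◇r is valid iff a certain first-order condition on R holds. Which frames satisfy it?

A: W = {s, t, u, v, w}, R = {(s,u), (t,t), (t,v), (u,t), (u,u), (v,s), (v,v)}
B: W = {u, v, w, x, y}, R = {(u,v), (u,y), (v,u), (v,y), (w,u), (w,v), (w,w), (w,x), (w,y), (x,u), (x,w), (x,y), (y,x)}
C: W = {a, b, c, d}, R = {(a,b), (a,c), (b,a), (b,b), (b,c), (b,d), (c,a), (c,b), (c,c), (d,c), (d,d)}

Frame correspondent (Sahlqvist): ∀x ∀y ∀z (Rxy ∧ Rxz → ∃w (Ryw ∧ Rzw)) — i.e. convergence.
A: fails — Rvv and Rvs but v and s have no common successor.
B: fails — Ruv and Ruy but v and y have no common successor.
C: holds.
Valid on: C.

C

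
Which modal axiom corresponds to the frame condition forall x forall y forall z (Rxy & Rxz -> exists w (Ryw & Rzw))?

◇□ψ → □◇ψ

A defining formula is ◇□ψ → □◇ψ (the .2 axiom).
Suppose ◇□ψ→□◇ψ is valid. Take Rxy, Rxz and set V(ψ)={w : Ryw}. Then □ψ at y so ◇□ψ at x, so □◇ψ at x, so ◇ψ at z, giving w with Rzw and Ryw.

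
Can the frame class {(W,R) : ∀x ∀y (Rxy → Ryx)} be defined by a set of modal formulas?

This is a Sahlqvist condition; the B axiom q → □◇q defines it.
Suppose q→□◇q is valid. Take Rxy and set V(q)={x}. Then q at x, so □◇q at x, so ◇q at y, so some z with Ryz has q; z=x, i.e. Ryx.

Yes, by q → □◇q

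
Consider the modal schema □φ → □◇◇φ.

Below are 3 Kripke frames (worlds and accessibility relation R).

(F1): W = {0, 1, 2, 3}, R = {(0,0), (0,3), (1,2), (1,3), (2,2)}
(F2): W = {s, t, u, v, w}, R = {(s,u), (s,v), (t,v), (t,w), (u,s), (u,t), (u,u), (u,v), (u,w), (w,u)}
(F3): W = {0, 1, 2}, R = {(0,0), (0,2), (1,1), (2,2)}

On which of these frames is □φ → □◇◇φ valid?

(F3)

This is the axiom for a generalized confluence (Geach) condition; its first-order frame correspondent is ∀x ∀z (xRz → ∃w (xRw ∧ zR²w)).
(F1): fails — 0R3 but no w with 0Rw and 3R²w.
(F2): fails — sRv but no w* with sRw* and vR²w*.
(F3): ✓.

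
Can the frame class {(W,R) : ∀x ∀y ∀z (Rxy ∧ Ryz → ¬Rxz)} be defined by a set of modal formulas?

Not modally definable

Any modally definable frame class is closed under surjective bounded morphisms.
The 5-cycle (worlds 0,1,2,3,4 with 0→1→2→3→4→0) is intransitive. Mapping every world to a single reflexive point • is a surjective bounded morphism; the reflexive point is not intransitive (R••∧R•• but R••).
So no modal formula (or set of formulas) defines exactly the intransitive frames.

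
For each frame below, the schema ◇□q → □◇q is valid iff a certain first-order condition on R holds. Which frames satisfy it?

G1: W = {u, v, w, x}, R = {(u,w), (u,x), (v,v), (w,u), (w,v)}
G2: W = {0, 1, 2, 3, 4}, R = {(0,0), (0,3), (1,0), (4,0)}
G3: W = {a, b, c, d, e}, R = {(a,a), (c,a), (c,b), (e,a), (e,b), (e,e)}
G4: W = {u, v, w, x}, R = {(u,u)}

This is the axiom for convergence; its first-order frame correspondent is ∀x ∀y ∀z (Rxy ∧ Rxz → ∃w (Ryw ∧ Rzw)).
G1: fails — Ruw and Rux but w and x have no common successor.
G2: fails — R00 and R03 but 0 and 3 have no common successor.
G3: fails — Rcb and Rcb but b and b have no common successor.
G4: condition met.

G4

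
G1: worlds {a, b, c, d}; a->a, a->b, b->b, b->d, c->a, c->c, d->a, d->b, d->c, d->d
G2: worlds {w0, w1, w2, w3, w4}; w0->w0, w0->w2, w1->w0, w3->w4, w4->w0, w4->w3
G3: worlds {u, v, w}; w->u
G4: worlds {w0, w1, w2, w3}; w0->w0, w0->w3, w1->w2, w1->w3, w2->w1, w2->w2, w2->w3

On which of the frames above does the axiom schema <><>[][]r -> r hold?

G3

Frame correspondent (Sahlqvist): forall x forall y (x R^2 y -> exists w (y R^2 w & x = w)) — i.e. a generalized confluence (Geach) condition.
G1: fails — cR²a but no w with aR²w and c=w.
G2: fails — w0R²w2 but no w with w2R²w and w0=w.
G3: satisfies the condition.
G4: fails — w0R²w3 but no w with w3R²w and w0=w.
Valid on: G3.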